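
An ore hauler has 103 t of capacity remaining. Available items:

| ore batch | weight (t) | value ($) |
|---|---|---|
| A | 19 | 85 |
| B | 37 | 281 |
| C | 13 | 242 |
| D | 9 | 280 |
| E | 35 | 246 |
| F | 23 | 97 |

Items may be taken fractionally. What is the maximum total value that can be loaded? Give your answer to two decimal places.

1089.26

Order: D (280/9=31.11) > C (242/13=18.62) > B (281/37=7.59) > E (246/35=7.03) > A (85/19=4.47) > F (97/23=4.22)
Fill: take D (9 @ 280) → take C (13 @ 242) → take B (37 @ 281) → take E (35 @ 246) → take 9/19 of A → 40.26; 103/103 used.
Total value = 1089.26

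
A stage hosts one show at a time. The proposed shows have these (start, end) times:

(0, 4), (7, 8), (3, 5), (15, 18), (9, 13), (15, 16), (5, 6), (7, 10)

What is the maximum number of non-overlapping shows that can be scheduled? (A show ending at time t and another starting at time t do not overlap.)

Sort by end time and greedily take each interval whose start is ≥ the last chosen end.
By end time: (0,4), (3,5), (5,6), (7,8), (7,10), (9,13), (15,16), (15,18).
Pick (0,4); next start ≥ 4 → (5,6); next start ≥ 6 → (7,8); next start ≥ 8 → (9,13); next start ≥ 13 → (15,16).
Selected 5 shows.

5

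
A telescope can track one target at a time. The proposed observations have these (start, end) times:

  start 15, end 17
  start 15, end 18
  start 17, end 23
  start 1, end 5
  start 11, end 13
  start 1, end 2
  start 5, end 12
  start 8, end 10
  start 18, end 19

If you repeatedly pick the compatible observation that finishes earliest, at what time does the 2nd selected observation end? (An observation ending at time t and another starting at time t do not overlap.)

Sorted by end: (1,2)  (1,5)  (8,10)  (5,12)  (11,13)  (15,17)  (15,18)  (18,19)  (17,23)
take (1,2); skip (1,5); take (8,10); take (11,13); take (15,17); take (18,19).
Selected: (1,2) (8,10) (11,13) (15,17) (18,19)

10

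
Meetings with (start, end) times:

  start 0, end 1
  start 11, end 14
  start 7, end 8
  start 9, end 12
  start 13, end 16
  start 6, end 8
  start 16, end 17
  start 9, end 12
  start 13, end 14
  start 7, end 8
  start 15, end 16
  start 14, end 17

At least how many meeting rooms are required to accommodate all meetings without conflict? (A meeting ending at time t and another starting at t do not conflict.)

The answer is the maximum number of intervals overlapping at any instant.
Events (time:±→running): 0:+→1 1:-→0 6:+→1 7:+→2 7:+→3 … peak 3.

3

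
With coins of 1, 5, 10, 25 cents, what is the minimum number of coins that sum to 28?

28 − 1×25→3 − 3×1→0
Total coins = 1 + 3 = 4

4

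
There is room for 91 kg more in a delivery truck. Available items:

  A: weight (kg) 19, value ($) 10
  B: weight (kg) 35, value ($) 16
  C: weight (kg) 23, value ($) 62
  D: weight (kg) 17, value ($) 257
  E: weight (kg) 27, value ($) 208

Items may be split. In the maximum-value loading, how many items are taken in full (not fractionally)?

Greedy by value/weight ratio, highest first.
Ratios (sorted): D 15.12, E 7.70, C 2.70, A 0.53, B 0.46
take D (17 @ 257); take E (27 @ 208); take C (23 @ 62); take A (19 @ 10); take 5/35 of B → 2.29. Capacity used 91/91.
4 item(s) taken whole; one partial (take 5/35 of B).

4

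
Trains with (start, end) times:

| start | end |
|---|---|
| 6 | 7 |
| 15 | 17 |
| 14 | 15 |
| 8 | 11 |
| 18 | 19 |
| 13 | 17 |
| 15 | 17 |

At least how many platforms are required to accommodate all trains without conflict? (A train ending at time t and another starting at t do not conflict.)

Count concurrent intervals with a sweep; the peak is the room count.
Events (time:±→running): 6:+→1 7:-→0 8:+→1 11:-→0 13:+→1 14:+→2 15:-→1 15:+→2 15:+→3 … peak 3.

3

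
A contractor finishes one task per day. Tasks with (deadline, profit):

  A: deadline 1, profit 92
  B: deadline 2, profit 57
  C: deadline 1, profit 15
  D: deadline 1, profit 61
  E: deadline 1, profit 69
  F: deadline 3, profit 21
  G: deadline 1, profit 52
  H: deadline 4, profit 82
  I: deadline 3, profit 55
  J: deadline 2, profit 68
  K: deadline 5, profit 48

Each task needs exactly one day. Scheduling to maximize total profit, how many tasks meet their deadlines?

Take jobs in profit order; each goes to the latest open slot no later than its deadline.
Profit order: A=92 H=82 E=69 J=68 D=61 B=57 I=55 G=52 K=48 F=21 C=15
Assign: A→slot 1, H→slot 4, E skipped, J→slot 2, D skipped, B skipped, I→slot 3, G skipped, K→slot 5, F skipped, C skipped.
Slots: [1:A] [2:J] [3:I] [4:H] [5:K]
5 of 11 scheduled.

5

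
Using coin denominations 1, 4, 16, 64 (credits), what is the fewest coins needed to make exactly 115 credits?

7

Greedy: take as many of the largest coin as possible, then repeat with the remainder.
115 = 1×64 + 3×16 + 3×1
Total coins = 1 + 3 + 3 = 7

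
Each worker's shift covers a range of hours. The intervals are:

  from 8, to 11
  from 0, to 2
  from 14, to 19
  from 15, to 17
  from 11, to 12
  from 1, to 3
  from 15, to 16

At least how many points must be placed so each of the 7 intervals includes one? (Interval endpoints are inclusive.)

Sort by right endpoint; whenever an interval is uncovered, place a point at its right end.
By right end: [0,2]  [1,3]  [8,11]  [11,12]  [15,16]  [15,17]  [14,19]
[0,2] uncovered → point at 2; [8,11] uncovered → point at 11; [15,16] uncovered → point at 16.
Points: 2, 11, 16 (3 total).

3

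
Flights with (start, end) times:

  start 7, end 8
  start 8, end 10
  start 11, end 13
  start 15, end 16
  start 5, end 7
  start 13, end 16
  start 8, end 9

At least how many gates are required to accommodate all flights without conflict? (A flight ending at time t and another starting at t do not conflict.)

2

The answer is the maximum number of intervals overlapping at any instant.
starts: [5, 7, 8, 8, 11, 13, 15]
ends:   [7, 8, 9, 10, 13, 16, 16]
s5→1 e7→0 s7→1 e8→0 s8→1 s8→2  — peak 2.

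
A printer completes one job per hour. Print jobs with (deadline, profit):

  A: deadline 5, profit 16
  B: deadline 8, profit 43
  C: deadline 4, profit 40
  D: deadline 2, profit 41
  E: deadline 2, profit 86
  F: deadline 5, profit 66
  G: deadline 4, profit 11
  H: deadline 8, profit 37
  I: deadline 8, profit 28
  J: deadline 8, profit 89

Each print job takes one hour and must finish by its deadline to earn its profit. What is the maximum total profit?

430

Take jobs in profit order; each goes to the latest open slot no later than its deadline.
Profit order: J=89 E=86 F=66 B=43 D=41 C=40 H=37 I=28 A=16 G=11
Assign: J→slot 8, E→slot 2, F→slot 5, B→slot 7, D→slot 1, C→slot 4, H→slot 6, I→slot 3, A skipped, G skipped.
Slots: [1:D] [2:E] [3:I] [4:C] [5:F] [6:H] [7:B] [8:J]
Profit = 41 + 86 + 28 + 40 + 66 + 37 + 43 + 89 = 430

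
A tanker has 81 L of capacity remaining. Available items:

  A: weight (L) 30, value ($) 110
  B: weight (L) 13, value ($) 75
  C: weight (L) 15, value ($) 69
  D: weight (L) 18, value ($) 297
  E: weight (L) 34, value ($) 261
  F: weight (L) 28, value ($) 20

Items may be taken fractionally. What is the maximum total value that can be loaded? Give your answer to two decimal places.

Greedy by value/weight ratio, highest first.
Order: D (297/18=16.50) > E (261/34=7.68) > B (75/13=5.77) > C (69/15=4.60) > A (110/30=3.67) > F (20/28=0.71)
Fill: take D (18 @ 297) → take E (34 @ 261) → take B (13 @ 75) → take C (15 @ 69) → take 1/30 of A → 3.67; 81/81 used.
Total value = 705.67

705.67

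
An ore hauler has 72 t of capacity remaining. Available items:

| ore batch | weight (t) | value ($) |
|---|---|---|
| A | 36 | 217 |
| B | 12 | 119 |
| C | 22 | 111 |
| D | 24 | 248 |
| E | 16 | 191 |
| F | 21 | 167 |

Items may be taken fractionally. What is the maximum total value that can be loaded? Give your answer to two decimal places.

Greedy by value/weight ratio, highest first.
Order: E (191/16=11.94) > D (248/24=10.33) > B (119/12=9.92) > F (167/21=7.95) > A (217/36=6.03) > C (111/22=5.05)
Fill: take E (16 @ 191) → take D (24 @ 248) → take B (12 @ 119) → take 20/21 of F → 159.05; 72/72 used.
Total value = 717.05

717.05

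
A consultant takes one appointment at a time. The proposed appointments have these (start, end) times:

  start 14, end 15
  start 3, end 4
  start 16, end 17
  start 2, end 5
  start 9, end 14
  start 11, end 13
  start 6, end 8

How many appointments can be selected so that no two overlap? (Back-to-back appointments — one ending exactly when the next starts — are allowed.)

5

Order by finish time; keep every interval that doesn't clash with the previous kept one.
By end time: (3,4), (2,5), (6,8), (11,13), (9,14), (14,15), (16,17).
Pick (3,4); next start ≥ 4 → (6,8); next start ≥ 8 → (11,13); next start ≥ 13 → (14,15); next start ≥ 15 → (16,17).
Selected 5 appointments.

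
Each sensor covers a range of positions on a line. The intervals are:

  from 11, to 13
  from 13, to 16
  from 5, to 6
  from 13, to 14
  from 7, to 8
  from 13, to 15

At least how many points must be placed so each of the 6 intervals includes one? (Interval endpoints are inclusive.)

Process intervals by earliest right end; each time one isn't hit yet, stab at its right endpoint.
Sorted: [5,6] [7,8] [11,13] [13,14] [13,15] [13,16]
{[5,6]} hit by 6; {[7,8]} hit by 8; {[11,13],[13,14],[13,15],[13,16]} hit by 13.
Points: 6, 8, 13 (3 total).

3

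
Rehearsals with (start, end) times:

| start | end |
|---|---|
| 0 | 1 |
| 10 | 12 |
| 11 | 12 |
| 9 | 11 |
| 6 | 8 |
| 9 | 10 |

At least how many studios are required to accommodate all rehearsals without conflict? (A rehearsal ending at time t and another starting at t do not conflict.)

Count concurrent intervals with a sweep; the peak is the room count.
Events (time:±→running): 0:+→1 1:-→0 6:+→1 8:-→0 9:+→1 9:+→2 … peak 2.

2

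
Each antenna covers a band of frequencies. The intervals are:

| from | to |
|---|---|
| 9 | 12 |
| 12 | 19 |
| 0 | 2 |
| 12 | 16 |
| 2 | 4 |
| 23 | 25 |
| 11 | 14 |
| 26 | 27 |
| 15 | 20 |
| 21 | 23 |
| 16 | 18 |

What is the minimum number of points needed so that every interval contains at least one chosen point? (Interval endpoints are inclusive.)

Process intervals by earliest right end; each time one isn't hit yet, stab at its right endpoint.
Sorted: [0,2] [2,4] [9,12] [11,14] [12,16] [16,18] [12,19] [15,20] [21,23] [23,25] [26,27]
{[0,2],[2,4]} hit by 2; {[9,12],[11,14],[12,16]} hit by 12; {[16,18],[12,19],[15,20]} hit by 18; {[21,23],[23,25]} hit by 23; {[26,27]} hit by 27.
Points: 2, 12, 18, 23, 27 (5 total).

5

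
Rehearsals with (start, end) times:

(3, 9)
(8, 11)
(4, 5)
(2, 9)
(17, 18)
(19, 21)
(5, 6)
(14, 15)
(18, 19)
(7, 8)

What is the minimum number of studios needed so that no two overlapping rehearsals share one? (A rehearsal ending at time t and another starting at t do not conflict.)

3

Count concurrent intervals with a sweep; the peak is the room count.
starts: [2, 3, 4, 5, 7, 8, 14, 17, 18, 19]
ends:   [5, 6, 8, 9, 9, 11, 15, 18, 19, 21]
s2→1 s3→2 s4→3  — peak 3.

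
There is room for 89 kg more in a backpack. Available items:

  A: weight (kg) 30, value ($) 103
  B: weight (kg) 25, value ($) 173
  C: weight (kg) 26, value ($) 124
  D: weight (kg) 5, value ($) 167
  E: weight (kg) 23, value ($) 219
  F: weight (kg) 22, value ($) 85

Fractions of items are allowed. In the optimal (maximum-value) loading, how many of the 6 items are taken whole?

4

Ratios (sorted): D 33.40, E 9.52, B 6.92, C 4.77, F 3.86, A 3.43
take D (5 @ 167); take E (23 @ 219); take B (25 @ 173); take C (26 @ 124); take 10/22 of F → 38.64. Capacity used 89/89.
4 item(s) taken whole; one partial (take 10/22 of F).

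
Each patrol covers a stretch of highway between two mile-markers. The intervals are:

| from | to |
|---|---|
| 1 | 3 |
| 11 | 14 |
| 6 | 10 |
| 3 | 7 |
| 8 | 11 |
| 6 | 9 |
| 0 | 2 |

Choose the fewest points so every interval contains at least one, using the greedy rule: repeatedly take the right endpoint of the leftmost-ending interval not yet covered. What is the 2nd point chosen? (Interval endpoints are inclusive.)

Process intervals by earliest right end; each time one isn't hit yet, stab at its right endpoint.
By right end: [0,2]  [1,3]  [3,7]  [6,9]  [6,10]  [8,11]  [11,14]
[0,2] uncovered → point at 2; [3,7] uncovered → point at 7; [8,11] uncovered → point at 11.
Points: 2, 7, 11 (3 total).

7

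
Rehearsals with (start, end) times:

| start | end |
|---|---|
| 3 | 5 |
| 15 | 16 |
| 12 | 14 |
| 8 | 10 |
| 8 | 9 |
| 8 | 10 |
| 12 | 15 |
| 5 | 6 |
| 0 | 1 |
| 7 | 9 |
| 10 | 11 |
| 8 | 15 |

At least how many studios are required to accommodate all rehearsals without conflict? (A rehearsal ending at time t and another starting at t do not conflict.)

starts: [0, 3, 5, 7, 8, 8, 8, 8, 10, 12, 12, 15]
ends:   [1, 5, 6, 9, 9, 10, 10, 11, 14, 15, 15, 16]
s0→1 e1→0 s3→1 e5→0 s5→1 e6→0 s7→1 s8→2 s8→3 s8→4 s8→5  — peak 5.

5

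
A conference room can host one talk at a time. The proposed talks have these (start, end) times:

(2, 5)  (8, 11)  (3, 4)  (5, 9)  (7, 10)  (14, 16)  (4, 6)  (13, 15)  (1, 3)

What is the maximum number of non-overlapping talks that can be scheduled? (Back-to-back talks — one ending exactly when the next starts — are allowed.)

5

Sort by end time and greedily take each interval whose start is ≥ the last chosen end.
Sorted by end: (1,3)  (3,4)  (2,5)  (4,6)  (5,9)  (7,10)  (8,11)  (13,15)  (14,16)
take (1,3); take (3,4); skip (2,5); take (4,6); take (7,10); take (13,15); skip (14,16).
Selected 5 talks.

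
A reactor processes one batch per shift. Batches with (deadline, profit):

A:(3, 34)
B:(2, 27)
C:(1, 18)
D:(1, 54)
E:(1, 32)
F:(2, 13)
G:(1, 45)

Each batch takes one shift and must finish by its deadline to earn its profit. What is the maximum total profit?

115

Take jobs in profit order; each goes to the latest open slot no later than its deadline.
By profit: D(d1,54), G(d1,45), A(d3,34), E(d1,32), B(d2,27), C(d1,18), F(d2,13)
D→slot 1; G skipped; A→slot 3; E skipped; B→slot 2; C skipped; F skipped.
Profit = 54 + 27 + 34 = 115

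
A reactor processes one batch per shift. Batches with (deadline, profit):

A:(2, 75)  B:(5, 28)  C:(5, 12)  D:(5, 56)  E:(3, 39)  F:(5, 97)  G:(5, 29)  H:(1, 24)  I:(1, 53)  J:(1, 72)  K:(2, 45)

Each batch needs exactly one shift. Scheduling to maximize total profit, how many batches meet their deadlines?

Take jobs in profit order; each goes to the latest open slot no later than its deadline.
By profit: F(d5,97), A(d2,75), J(d1,72), D(d5,56), I(d1,53), K(d2,45), E(d3,39), G(d5,29), B(d5,28), H(d1,24), C(d5,12)
F→slot 5; A→slot 2; J→slot 1; D→slot 4; I skipped; K skipped; E→slot 3; G skipped; B skipped; H skipped; C skipped.
5 of 11 scheduled.

5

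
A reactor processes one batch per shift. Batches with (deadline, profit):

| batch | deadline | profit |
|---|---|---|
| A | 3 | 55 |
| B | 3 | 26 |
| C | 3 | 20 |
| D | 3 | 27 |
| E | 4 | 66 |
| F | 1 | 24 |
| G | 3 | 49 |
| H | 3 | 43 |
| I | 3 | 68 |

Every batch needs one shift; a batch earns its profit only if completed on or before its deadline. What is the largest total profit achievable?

Take jobs in profit order; each goes to the latest open slot no later than its deadline.
By profit: I(d3,68), E(d4,66), A(d3,55), G(d3,49), H(d3,43), D(d3,27), B(d3,26), F(d1,24), C(d3,20)
I→slot 3; E→slot 4; A→slot 2; G→slot 1; H skipped; D skipped; B skipped; F skipped; C skipped.
Profit = 49 + 55 + 68 + 66 = 238

238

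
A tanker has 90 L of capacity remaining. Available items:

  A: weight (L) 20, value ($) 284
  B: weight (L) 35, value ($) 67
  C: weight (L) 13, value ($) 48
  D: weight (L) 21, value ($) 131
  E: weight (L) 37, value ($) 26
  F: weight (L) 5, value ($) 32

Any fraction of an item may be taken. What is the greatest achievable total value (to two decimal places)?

Greedy by value/weight ratio, highest first.
Order: A (284/20=14.20) > F (32/5=6.40) > D (131/21=6.24) > C (48/13=3.69) > B (67/35=1.91) > E (26/37=0.70)
Fill: take A (20 @ 284) → take F (5 @ 32) → take D (21 @ 131) → take C (13 @ 48) → take 31/35 of B → 59.34; 90/90 used.
Total value = 554.34

554.34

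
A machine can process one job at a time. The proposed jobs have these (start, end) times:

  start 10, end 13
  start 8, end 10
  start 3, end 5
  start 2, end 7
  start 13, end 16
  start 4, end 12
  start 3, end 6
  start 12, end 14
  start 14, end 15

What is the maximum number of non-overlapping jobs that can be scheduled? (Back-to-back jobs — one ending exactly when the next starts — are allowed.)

4

Greedy by earliest finish: after sorting by end time, pick each interval compatible with the last pick.
Sorted by end: (3,5)  (3,6)  (2,7)  (8,10)  (4,12)  (10,13)  (12,14)  (14,15)  (13,16)
take (3,5); skip (3,6); take (8,10); skip (4,12); take (10,13); take (14,15); skip (13,16).
Selected 4 jobs.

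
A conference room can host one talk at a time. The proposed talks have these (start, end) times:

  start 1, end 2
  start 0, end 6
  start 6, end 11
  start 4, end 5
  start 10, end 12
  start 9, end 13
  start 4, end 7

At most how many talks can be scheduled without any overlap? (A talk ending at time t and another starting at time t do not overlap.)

By end time: (1,2), (4,5), (0,6), (4,7), (6,11), (10,12), (9,13).
Pick (1,2); next start ≥ 2 → (4,5); next start ≥ 5 → (6,11).
Selected 3 talks.

3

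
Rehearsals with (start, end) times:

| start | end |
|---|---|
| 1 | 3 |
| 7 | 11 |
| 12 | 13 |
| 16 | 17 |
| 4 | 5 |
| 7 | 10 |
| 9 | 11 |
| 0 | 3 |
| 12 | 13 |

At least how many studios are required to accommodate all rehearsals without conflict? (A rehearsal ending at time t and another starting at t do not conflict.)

3

Count concurrent intervals with a sweep; the peak is the room count.
Events (time:±→running): 0:+→1 1:+→2 3:-→1 3:-→0 4:+→1 5:-→0 7:+→1 7:+→2 9:+→3 … peak 3.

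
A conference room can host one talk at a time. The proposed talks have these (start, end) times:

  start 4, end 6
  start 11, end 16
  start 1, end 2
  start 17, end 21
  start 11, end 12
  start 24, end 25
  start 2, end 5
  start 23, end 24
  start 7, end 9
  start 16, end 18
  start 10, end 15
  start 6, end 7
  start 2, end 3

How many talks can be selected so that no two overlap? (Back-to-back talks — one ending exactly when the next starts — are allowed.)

Greedy by earliest finish: after sorting by end time, pick each interval compatible with the last pick.
Sorted by end: (1,2)  (2,3)  (2,5)  (4,6)  (6,7)  (7,9)  (11,12)  (10,15)  (11,16)  (16,18)  (17,21)  (23,24)  (24,25)
take (1,2); take (2,3); take (4,6); take (6,7); take (7,9); take (11,12); skip (10,15); take (16,18); take (23,24); take (24,25).
Selected 9 talks.

9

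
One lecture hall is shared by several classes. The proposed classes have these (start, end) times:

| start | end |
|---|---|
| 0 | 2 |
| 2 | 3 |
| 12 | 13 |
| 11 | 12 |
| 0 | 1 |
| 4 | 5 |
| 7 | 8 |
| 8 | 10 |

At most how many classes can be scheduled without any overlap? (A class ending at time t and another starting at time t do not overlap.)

7

Order by finish time; keep every interval that doesn't clash with the previous kept one.
Sorted by end: (0,1)  (0,2)  (2,3)  (4,5)  (7,8)  (8,10)  (11,12)  (12,13)
take (0,1); skip (0,2); take (2,3); take (4,5); take (7,8); take (8,10); take (11,12); take (12,13).
Selected 7 classes.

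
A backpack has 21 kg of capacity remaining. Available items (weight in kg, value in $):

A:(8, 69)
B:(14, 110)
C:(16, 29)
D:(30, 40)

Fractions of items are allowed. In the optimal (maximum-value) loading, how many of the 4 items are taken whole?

Greedy by value/weight ratio, highest first.
Order: A (69/8=8.62) > B (110/14=7.86) > C (29/16=1.81) > D (40/30=1.33)
Fill: take A (8 @ 69) → take 13/14 of B → 102.14; 21/21 used.
1 item(s) taken whole; one partial (take 13/14 of B).

1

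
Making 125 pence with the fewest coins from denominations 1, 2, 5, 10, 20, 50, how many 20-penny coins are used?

Use the largest denomination that fits, subtract, and repeat.
125 = 2×50 + 1×20 + 1×5
Count of 20: 1

1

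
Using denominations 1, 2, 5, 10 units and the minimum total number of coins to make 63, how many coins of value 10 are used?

Greedy: take as many of the largest coin as possible, then repeat with the remainder.
63 − 6×10→3 − 1×2→1 − 1×1→0
Count of 10: 6

6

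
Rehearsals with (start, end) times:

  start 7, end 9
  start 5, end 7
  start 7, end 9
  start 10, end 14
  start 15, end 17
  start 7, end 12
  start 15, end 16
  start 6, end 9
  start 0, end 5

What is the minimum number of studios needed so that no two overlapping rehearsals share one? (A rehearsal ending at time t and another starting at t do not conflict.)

The answer is the maximum number of intervals overlapping at any instant.
Events (time:±→running): 0:+→1 5:-→0 5:+→1 6:+→2 7:-→1 7:+→2 7:+→3 7:+→4 … peak 4.

4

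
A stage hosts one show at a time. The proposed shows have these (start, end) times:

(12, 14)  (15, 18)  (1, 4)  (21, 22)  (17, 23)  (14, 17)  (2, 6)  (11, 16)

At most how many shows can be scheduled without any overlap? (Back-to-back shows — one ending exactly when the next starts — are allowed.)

Sorted by end: (1,4)  (2,6)  (12,14)  (11,16)  (14,17)  (15,18)  (21,22)  (17,23)
take (1,4); take (12,14); skip (11,16); take (14,17); take (21,22).
Selected 4 shows.

4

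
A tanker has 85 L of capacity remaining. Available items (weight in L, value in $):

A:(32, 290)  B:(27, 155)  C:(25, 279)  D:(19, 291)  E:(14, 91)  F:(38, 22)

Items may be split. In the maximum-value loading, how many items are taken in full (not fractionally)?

3

Order: D (291/19=15.32) > C (279/25=11.16) > A (290/32=9.06) > E (91/14=6.50) > B (155/27=5.74) > F (22/38=0.58)
Fill: take D (19 @ 291) → take C (25 @ 279) → take A (32 @ 290) → take 9/14 of E → 58.50; 85/85 used.
3 item(s) taken whole; one partial (take 9/14 of E).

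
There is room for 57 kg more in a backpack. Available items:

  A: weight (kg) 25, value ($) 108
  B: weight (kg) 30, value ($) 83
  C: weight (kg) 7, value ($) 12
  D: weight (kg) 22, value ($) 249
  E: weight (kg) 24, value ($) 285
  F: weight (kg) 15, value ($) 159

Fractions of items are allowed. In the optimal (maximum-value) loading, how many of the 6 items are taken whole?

Ratios (sorted): E 11.88, D 11.32, F 10.60, A 4.32, B 2.77, C 1.71
take E (24 @ 285); take D (22 @ 249); take 11/15 of F → 116.60. Capacity used 57/57.
2 item(s) taken whole; one partial (take 11/15 of F).

2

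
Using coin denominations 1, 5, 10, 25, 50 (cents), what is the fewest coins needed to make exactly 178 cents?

178 − 3×50→28 − 1×25→3 − 3×1→0
Total coins = 3 + 1 + 3 = 7

7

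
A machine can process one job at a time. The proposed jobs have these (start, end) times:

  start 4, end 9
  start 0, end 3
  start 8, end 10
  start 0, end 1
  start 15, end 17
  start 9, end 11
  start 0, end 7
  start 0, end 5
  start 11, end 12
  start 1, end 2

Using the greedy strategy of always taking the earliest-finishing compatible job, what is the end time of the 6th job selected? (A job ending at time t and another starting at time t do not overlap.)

17

By end time: (0,1), (1,2), (0,3), (0,5), (0,7), (4,9), (8,10), (9,11), (11,12), (15,17).
Pick (0,1); next start ≥ 1 → (1,2); next start ≥ 2 → (4,9); next start ≥ 9 → (9,11); next start ≥ 11 → (11,12); next start ≥ 12 → (15,17).
Selected: (0,1) (1,2) (4,9) (9,11) (11,12) (15,17)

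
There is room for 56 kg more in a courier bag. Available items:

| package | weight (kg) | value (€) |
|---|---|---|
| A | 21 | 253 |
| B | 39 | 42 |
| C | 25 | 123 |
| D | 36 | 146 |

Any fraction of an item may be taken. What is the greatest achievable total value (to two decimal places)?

416.56

Order: A (253/21=12.05) > C (123/25=4.92) > D (146/36=4.06) > B (42/39=1.08)
Fill: take A (21 @ 253) → take C (25 @ 123) → take 10/36 of D → 40.56; 56/56 used.
Total value = 416.56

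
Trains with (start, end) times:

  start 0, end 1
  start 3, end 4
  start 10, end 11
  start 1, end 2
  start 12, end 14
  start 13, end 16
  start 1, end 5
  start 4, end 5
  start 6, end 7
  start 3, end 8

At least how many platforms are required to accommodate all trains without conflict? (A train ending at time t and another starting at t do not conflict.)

Events (time:±→running): 0:+→1 1:-→0 1:+→1 1:+→2 2:-→1 3:+→2 3:+→3 … peak 3.

3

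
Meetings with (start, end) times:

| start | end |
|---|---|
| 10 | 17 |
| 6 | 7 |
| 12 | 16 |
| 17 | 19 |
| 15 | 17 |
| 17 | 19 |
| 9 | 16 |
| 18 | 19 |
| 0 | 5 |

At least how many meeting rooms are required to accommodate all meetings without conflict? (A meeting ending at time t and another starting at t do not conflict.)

Events (time:±→running): 0:+→1 5:-→0 6:+→1 7:-→0 9:+→1 10:+→2 12:+→3 15:+→4 … peak 4.

4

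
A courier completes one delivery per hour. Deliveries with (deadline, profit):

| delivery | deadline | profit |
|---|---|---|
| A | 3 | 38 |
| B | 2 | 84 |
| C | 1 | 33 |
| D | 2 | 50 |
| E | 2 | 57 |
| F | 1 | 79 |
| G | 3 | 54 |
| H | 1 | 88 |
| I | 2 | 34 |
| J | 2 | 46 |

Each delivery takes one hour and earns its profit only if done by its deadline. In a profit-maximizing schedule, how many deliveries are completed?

By profit: H(d1,88), B(d2,84), F(d1,79), E(d2,57), G(d3,54), D(d2,50), J(d2,46), A(d3,38), I(d2,34), C(d1,33)
H→slot 1; B→slot 2; F skipped; E skipped; G→slot 3; D skipped; J skipped; A skipped; I skipped; C skipped.
3 of 10 scheduled.

3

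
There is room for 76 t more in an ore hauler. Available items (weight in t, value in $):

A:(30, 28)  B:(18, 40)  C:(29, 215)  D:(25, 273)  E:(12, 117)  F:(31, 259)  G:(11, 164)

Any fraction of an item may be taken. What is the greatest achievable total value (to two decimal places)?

Sort by value per unit weight and fill in that order.
Ratios (sorted): G 14.91, D 10.92, E 9.75, F 8.35, C 7.41, B 2.22, A 0.93
take G (11 @ 164); take D (25 @ 273); take E (12 @ 117); take 28/31 of F → 233.94. Capacity used 76/76.
Total value = 787.94

787.94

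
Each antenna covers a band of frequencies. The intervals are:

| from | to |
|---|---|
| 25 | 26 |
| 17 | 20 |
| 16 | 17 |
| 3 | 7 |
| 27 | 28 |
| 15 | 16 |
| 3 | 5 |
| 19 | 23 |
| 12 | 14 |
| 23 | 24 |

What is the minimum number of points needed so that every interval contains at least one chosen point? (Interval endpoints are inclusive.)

Sort by right endpoint; whenever an interval is uncovered, place a point at its right end.
By right end: [3,5]  [3,7]  [12,14]  [15,16]  [16,17]  [17,20]  [19,23]  [23,24]  [25,26]  [27,28]
[3,5] uncovered → point at 5; [12,14] uncovered → point at 14; [15,16] uncovered → point at 16; [17,20] uncovered → point at 20; [23,24] uncovered → point at 24; [25,26] uncovered → point at 26; [27,28] uncovered → point at 28.
Points: 5, 14, 16, 20, 24, 26, 28 (7 total).

7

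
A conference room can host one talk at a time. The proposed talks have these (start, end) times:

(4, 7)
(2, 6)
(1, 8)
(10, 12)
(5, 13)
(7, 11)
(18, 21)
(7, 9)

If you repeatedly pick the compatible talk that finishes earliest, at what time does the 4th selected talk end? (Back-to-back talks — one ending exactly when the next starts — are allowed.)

Sorted by end: (2,6)  (4,7)  (1,8)  (7,9)  (7,11)  (10,12)  (5,13)  (18,21)
take (2,6); skip (4,7); skip (1,8); take (7,9); take (10,12); take (18,21).
Selected: (2,6) (7,9) (10,12) (18,21)

21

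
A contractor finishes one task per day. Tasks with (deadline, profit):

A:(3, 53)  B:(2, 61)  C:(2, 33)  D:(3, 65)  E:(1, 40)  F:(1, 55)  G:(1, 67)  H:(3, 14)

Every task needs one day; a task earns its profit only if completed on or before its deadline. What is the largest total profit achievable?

Sort by profit descending; place each in the latest free slot ≤ its deadline.
By profit: G(d1,67), D(d3,65), B(d2,61), F(d1,55), A(d3,53), E(d1,40), C(d2,33), H(d3,14)
G→slot 1; D→slot 3; B→slot 2; F skipped; A skipped; E skipped; C skipped; H skipped.
Profit = 67 + 61 + 65 = 193

193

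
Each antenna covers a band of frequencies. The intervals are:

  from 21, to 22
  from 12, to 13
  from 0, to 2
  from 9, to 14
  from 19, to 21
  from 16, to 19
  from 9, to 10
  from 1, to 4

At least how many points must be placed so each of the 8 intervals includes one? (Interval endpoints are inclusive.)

5

Sort by right endpoint; whenever an interval is uncovered, place a point at its right end.
By right end: [0,2]  [1,4]  [9,10]  [12,13]  [9,14]  [16,19]  [19,21]  [21,22]
[0,2] uncovered → point at 2; [9,10] uncovered → point at 10; [12,13] uncovered → point at 13; [16,19] uncovered → point at 19; [21,22] uncovered → point at 22.
Points: 2, 10, 13, 19, 22 (5 total).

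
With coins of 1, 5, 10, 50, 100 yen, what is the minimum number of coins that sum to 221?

5

221 = 2×100 + 2×10 + 1×1
Total coins = 2 + 2 + 1 = 5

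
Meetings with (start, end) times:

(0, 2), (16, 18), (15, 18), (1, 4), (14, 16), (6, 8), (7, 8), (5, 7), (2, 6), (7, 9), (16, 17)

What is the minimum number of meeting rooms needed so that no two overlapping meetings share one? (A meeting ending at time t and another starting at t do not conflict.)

Events (time:±→running): 0:+→1 1:+→2 2:-→1 2:+→2 4:-→1 5:+→2 6:-→1 6:+→2 7:-→1 7:+→2 7:+→3 … peak 3.

3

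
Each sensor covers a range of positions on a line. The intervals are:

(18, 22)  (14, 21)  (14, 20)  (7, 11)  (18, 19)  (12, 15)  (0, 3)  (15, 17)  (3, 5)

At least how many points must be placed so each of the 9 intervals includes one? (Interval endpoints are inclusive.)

4

Sorted: [0,3] [3,5] [7,11] [12,15] [15,17] [18,19] [14,20] [14,21] [18,22]
{[0,3],[3,5]} hit by 3; {[7,11]} hit by 11; {[12,15],[15,17]} hit by 15; {[18,19],[14,20],[14,21],[18,22]} hit by 19.
Points: 3, 11, 15, 19 (4 total).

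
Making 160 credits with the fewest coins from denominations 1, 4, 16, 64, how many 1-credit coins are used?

0

Use the largest denomination that fits, subtract, and repeat.
160 − 2×64→32 − 2×16→0
Count of 1: 0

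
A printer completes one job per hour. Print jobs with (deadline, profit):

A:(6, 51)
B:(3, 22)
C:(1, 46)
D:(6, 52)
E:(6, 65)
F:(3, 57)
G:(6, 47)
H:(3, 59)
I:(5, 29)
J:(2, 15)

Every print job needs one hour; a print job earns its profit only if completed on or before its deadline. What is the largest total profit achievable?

331

Take jobs in profit order; each goes to the latest open slot no later than its deadline.
Profit order: E=65 H=59 F=57 D=52 A=51 G=47 C=46 I=29 B=22 J=15
Assign: E→slot 6, H→slot 3, F→slot 2, D→slot 5, A→slot 4, G→slot 1, C skipped, I skipped, B skipped, J skipped.
Slots: [1:G] [2:F] [3:H] [4:A] [5:D] [6:E]
Profit = 47 + 57 + 59 + 51 + 52 + 65 = 331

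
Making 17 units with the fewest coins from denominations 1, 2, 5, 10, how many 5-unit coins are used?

1

Use the largest denomination that fits, subtract, and repeat.
17 − 1×10→7 − 1×5→2 − 1×2→0
Count of 5: 1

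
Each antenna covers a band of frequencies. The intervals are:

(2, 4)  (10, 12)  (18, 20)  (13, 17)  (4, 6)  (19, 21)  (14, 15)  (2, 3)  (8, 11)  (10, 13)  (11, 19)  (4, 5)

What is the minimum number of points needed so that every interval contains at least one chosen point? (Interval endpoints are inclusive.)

Process intervals by earliest right end; each time one isn't hit yet, stab at its right endpoint.
Sorted: [2,3] [2,4] [4,5] [4,6] [8,11] [10,12] [10,13] [14,15] [13,17] [11,19] [18,20] [19,21]
{[2,3],[2,4]} hit by 3; {[4,5],[4,6]} hit by 5; {[8,11],[10,12],[10,13]} hit by 11; {[14,15],[13,17],[11,19]} hit by 15; {[18,20],[19,21]} hit by 20.
Points: 3, 5, 11, 15, 20 (5 total).

5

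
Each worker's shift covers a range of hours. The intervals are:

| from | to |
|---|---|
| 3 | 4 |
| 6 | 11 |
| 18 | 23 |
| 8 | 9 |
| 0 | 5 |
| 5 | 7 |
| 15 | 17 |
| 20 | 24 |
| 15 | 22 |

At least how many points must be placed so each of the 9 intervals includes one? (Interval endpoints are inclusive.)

5

By right end: [3,4]  [0,5]  [5,7]  [8,9]  [6,11]  [15,17]  [15,22]  [18,23]  [20,24]
[3,4] uncovered → point at 4; [5,7] uncovered → point at 7; [8,9] uncovered → point at 9; [15,17] uncovered → point at 17; [18,23] uncovered → point at 23.
Points: 4, 7, 9, 17, 23 (5 total).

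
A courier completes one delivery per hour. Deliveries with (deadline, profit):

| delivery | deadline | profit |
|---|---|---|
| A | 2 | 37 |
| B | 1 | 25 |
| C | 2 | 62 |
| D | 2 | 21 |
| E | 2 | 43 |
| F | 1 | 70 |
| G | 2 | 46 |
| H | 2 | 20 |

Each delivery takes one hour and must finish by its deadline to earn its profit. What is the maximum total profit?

Take jobs in profit order; each goes to the latest open slot no later than its deadline.
By profit: F(d1,70), C(d2,62), G(d2,46), E(d2,43), A(d2,37), B(d1,25), D(d2,21), H(d2,20)
F→slot 1; C→slot 2; G skipped; E skipped; A skipped; B skipped; D skipped; H skipped.
Profit = 70 + 62 = 132

132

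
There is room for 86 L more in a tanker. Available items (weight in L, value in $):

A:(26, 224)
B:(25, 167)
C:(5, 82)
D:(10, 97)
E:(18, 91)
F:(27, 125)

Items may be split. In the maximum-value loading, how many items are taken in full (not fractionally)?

5

Greedy by value/weight ratio, highest first.
Ratios (sorted): C 16.40, D 9.70, A 8.62, B 6.68, E 5.06, F 4.63
take C (5 @ 82); take D (10 @ 97); take A (26 @ 224); take B (25 @ 167); take E (18 @ 91); take 2/27 of F → 9.26. Capacity used 86/86.
5 item(s) taken whole; one partial (take 2/27 of F).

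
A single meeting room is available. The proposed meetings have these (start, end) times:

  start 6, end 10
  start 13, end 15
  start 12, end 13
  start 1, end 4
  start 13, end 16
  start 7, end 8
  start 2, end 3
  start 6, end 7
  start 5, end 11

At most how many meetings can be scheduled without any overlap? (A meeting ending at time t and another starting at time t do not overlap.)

By end time: (2,3), (1,4), (6,7), (7,8), (6,10), (5,11), (12,13), (13,15), (13,16).
Pick (2,3); next start ≥ 3 → (6,7); next start ≥ 7 → (7,8); next start ≥ 8 → (12,13); next start ≥ 13 → (13,15).
Selected 5 meetings.

5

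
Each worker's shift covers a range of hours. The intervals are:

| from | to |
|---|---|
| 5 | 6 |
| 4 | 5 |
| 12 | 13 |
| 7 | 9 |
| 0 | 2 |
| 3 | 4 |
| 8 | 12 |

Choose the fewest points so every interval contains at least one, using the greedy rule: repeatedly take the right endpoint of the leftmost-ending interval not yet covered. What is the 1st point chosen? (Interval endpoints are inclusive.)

By right end: [0,2]  [3,4]  [4,5]  [5,6]  [7,9]  [8,12]  [12,13]
[0,2] uncovered → point at 2; [3,4] uncovered → point at 4; [5,6] uncovered → point at 6; [7,9] uncovered → point at 9; [12,13] uncovered → point at 13.
Points: 2, 4, 6, 9, 13 (5 total).

2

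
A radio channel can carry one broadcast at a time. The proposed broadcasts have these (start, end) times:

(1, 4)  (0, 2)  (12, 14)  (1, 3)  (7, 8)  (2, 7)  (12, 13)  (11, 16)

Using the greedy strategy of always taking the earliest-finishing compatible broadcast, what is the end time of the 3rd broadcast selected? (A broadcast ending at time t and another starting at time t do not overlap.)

8

Sorted by end: (0,2)  (1,3)  (1,4)  (2,7)  (7,8)  (12,13)  (12,14)  (11,16)
take (0,2); skip (1,4); take (2,7); take (7,8); take (12,13); skip (12,14).
Selected: (0,2) (2,7) (7,8) (12,13)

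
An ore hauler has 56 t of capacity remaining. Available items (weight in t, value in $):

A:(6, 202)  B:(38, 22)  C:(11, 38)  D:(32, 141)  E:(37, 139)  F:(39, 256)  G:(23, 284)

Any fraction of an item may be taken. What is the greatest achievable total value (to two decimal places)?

Greedy by value/weight ratio, highest first.
Order: A (202/6=33.67) > G (284/23=12.35) > F (256/39=6.56) > D (141/32=4.41) > E (139/37=3.76) > C (38/11=3.45) > B (22/38=0.58)
Fill: take A (6 @ 202) → take G (23 @ 284) → take 27/39 of F → 177.23; 56/56 used.
Total value = 663.23

663.23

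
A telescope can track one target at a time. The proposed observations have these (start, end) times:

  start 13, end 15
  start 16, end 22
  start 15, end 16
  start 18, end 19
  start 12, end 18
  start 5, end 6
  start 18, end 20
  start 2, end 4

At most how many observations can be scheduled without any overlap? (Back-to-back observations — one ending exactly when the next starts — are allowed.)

Sort by end time and greedily take each interval whose start is ≥ the last chosen end.
Sorted by end: (2,4)  (5,6)  (13,15)  (15,16)  (12,18)  (18,19)  (18,20)  (16,22)
take (2,4); take (5,6); take (13,15); take (15,16); skip (12,18); take (18,19); skip (16,22).
Selected 5 observations.

5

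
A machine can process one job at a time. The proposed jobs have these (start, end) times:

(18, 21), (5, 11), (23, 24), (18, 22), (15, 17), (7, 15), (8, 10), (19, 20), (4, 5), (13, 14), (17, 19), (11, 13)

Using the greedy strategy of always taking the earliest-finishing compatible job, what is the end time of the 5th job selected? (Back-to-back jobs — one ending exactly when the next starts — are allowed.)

17

Sort by end time and greedily take each interval whose start is ≥ the last chosen end.
By end time: (4,5), (8,10), (5,11), (11,13), (13,14), (7,15), (15,17), (17,19), (19,20), (18,21), (18,22), (23,24).
Pick (4,5); next start ≥ 5 → (8,10); next start ≥ 10 → (11,13); next start ≥ 13 → (13,14); next start ≥ 14 → (15,17); next start ≥ 17 → (17,19); next start ≥ 19 → (19,20); next start ≥ 20 → (23,24).
Selected: (4,5) (8,10) (11,13) (13,14) (15,17) (17,19) (19,20) (23,24)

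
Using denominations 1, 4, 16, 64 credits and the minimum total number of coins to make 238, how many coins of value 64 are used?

3

Use the largest denomination that fits, subtract, and repeat.
238 − 3×64→46 − 2×16→14 − 3×4→2 − 2×1→0
Count of 64: 3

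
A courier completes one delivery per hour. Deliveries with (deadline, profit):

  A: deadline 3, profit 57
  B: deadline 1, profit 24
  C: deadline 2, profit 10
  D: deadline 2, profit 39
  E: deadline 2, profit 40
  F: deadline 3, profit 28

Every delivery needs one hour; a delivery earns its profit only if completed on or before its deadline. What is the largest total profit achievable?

Sort by profit descending; place each in the latest free slot ≤ its deadline.
Profit order: A=57 E=40 D=39 F=28 B=24 C=10
Assign: A→slot 3, E→slot 2, D→slot 1, F skipped, B skipped, C skipped.
Slots: [1:D] [2:E] [3:A]
Profit = 39 + 40 + 57 = 136

136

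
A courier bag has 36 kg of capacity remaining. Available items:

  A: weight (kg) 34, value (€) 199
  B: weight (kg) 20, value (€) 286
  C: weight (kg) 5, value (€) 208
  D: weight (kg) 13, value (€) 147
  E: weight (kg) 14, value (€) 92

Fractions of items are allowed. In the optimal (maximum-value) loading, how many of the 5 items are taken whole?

2

Order: C (208/5=41.60) > B (286/20=14.30) > D (147/13=11.31) > E (92/14=6.57) > A (199/34=5.85)
Fill: take C (5 @ 208) → take B (20 @ 286) → take 11/13 of D → 124.38; 36/36 used.
2 item(s) taken whole; one partial (take 11/13 of D).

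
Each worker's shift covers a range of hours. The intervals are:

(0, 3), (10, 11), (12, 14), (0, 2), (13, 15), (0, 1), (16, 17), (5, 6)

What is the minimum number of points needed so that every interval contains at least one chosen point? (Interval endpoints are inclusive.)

Process intervals by earliest right end; each time one isn't hit yet, stab at its right endpoint.
By right end: [0,1]  [0,2]  [0,3]  [5,6]  [10,11]  [12,14]  [13,15]  [16,17]
[0,1] uncovered → point at 1; [5,6] uncovered → point at 6; [10,11] uncovered → point at 11; [12,14] uncovered → point at 14; [16,17] uncovered → point at 17.
Points: 1, 6, 11, 14, 17 (5 total).

5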